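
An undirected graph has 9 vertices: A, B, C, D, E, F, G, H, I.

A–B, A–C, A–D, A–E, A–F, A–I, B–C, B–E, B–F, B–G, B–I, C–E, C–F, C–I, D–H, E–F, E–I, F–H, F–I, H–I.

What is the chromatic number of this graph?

A, B, C, E, F, I form a clique, so at least 6 colors are needed.
6 colors suffice: color 1 → {A, G, H}; color 2 → {D, F}; color 3 → {B}; color 4 → {I}; color 5 → {C}; color 6 → {E}. Each edge has distinct colors on its endpoints.

6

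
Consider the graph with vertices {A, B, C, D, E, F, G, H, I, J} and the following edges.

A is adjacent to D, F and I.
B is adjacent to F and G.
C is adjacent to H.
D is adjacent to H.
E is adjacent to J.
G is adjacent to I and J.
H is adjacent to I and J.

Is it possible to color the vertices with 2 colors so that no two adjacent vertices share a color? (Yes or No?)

The cycle A-F-B-G-I-A has odd length 5, so it cannot be 2-colored; at least 3 colors are needed.
So 2 colors are not enough.

No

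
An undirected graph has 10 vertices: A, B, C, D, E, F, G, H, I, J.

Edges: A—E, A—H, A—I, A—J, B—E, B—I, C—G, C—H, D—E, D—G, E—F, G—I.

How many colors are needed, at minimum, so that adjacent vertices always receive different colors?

3

The cycle I-G-D-E-A-I has odd length 5, so it cannot be 2-colored; at least 3 colors are needed.
3 colors suffice: A=2, B=2, C=2, D=2, E=1, F=2, G=1, H=1, I=3, J=1. Every edge joins two different colors.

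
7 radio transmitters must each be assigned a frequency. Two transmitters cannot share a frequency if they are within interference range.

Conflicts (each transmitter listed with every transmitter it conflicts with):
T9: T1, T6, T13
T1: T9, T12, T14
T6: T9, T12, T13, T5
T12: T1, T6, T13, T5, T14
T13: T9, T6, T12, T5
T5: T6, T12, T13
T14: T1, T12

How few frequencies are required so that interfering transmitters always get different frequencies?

T6, T12, T13, T5 are mutually in conflict, so at least 4 frequencies are needed.
4 frequencies suffice: frequency 1 → {T9, T12}; frequency 2 → {T1, T6}; frequency 3 → {T13, T14}; frequency 4 → {T5}. No two conflicting transmitters share a frequency.

4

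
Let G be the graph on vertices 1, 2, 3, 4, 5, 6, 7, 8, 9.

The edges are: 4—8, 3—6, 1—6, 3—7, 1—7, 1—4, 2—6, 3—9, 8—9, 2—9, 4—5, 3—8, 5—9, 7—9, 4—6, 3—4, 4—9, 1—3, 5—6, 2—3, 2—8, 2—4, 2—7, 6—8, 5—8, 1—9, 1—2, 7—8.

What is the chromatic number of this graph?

1, 2, 3, 7, 9 are mutually adjacent (a clique of size 5), so at least 5 colors are needed.
5 colors suffice: 1=a, 2=e, 3=b, 4=c, 5=b, 6=d, 7=c, 8=a, 9=d. No two adjacent vertices share a color.

5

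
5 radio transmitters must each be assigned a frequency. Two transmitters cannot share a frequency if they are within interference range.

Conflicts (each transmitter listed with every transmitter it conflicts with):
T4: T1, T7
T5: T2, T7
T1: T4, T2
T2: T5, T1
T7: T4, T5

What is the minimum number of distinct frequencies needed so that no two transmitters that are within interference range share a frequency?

3

The cycle T4-T1-T2-T5-T7-T4 has odd length 5, so it cannot be 2-colored; at least 3 frequencies are needed.
3 frequencies suffice: frequency 1 → {T4, T2}; frequency 2 → {T1, T7}; frequency 3 → {T5}. No two conflicting transmitters share a frequency.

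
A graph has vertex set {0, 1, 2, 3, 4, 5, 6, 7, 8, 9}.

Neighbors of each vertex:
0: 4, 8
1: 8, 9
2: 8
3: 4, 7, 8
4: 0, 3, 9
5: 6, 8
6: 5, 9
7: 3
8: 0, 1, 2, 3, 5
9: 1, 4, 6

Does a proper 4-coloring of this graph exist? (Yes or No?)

The chromatic number is 3. The cycle 9-4-3-8-1-9 has odd length 5, so it cannot be 2-colored; at least 3 colors are needed.
A valid assignment using 3 colors: 0=blue, 1=blue, 2=blue, 3=blue, 4=green, 5=green, 6=blue, 7=red, 8=red, 9=red.
Since 4 ≥ 3, a proper 4-coloring certainly exists.

Yes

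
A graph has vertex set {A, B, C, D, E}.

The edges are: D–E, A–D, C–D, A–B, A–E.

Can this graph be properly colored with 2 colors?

No

A, D, E are mutually adjacent, so at least 3 colors are needed.
So 2 colors are not enough.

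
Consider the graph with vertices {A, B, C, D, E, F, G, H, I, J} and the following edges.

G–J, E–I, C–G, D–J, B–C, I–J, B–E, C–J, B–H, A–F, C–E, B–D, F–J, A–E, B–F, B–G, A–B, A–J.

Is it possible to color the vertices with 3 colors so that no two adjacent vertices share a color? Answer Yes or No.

The chromatic number is 3. C, G, J form a triangle, so at least 3 colors are needed.
One proper 3-coloring: A=blue, B=red, C=blue, D=blue, E=green, F=green, G=green, H=blue, I=blue, J=red.
That is already a proper 3-coloring.

Yes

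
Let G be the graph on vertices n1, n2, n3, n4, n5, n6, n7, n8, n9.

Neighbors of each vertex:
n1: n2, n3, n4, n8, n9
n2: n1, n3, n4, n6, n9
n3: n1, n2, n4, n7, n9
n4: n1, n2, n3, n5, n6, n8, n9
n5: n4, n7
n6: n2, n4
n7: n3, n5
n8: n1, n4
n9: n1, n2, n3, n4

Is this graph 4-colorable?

n1, n2, n3, n4, n9 form a clique, so at least 5 colors are needed.
So 4 colors are not enough.

No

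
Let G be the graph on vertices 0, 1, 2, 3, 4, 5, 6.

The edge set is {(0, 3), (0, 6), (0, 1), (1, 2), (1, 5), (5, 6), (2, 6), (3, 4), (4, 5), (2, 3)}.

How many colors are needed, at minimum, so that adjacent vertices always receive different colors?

The cycle 5-6-0-3-4-5 has odd length 5, so it cannot be 2-colored; at least 3 colors are needed.
3 colors suffice: color a → {0, 2, 5}; color b → {1, 3, 6}; color c → {4}. Every edge joins two different colors.

3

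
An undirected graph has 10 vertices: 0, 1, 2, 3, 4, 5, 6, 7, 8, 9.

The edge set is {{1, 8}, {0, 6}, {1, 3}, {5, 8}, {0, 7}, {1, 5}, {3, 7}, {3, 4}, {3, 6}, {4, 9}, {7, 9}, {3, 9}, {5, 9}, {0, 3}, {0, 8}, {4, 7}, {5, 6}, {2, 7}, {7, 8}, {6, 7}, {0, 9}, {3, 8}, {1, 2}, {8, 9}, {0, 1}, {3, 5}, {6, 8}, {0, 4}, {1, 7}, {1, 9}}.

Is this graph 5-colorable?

No

0, 1, 3, 7, 8, 9 form a clique, so at least 6 colors are needed.
So 5 colors are not enough.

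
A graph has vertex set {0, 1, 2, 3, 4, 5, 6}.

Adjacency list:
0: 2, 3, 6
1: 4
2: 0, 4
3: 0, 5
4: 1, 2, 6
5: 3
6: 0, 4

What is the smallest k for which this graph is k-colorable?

1 and 4 are adjacent, so at least 2 colors are needed.
2 colors suffice: 0=a, 1=b, 2=b, 3=b, 4=a, 5=a, 6=b. Every edge joins two different colors.

2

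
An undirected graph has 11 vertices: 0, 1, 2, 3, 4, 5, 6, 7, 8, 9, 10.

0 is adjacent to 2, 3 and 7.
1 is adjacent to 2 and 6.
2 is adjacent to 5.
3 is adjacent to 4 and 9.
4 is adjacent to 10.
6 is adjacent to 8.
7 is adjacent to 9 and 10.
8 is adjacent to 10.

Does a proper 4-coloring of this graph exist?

Yes

The chromatic number is 3. The cycle 10-7-0-3-4-10 has odd length 5, so it cannot be 2-colored; at least 3 colors are needed.
3 colors suffice: color a → {2, 3, 6, 10}; color b → {0, 1, 4, 5, 8, 9}; color c → {7}.
Since 4 ≥ 3, a proper 4-coloring certainly exists.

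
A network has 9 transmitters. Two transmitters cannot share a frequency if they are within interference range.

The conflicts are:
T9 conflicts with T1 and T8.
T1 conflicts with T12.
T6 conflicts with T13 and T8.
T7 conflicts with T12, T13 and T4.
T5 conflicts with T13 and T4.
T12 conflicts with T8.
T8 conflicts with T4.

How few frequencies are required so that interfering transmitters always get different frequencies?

The cycle T13-T6-T8-T4-T7-T13 has odd length 5, so it cannot be 2-colored; at least 3 frequencies are needed.
Using 3 frequencies: T9=2, T1=1, T6=3, T7=1, T5=1, T12=2, T13=2, T8=1, T4=2. No two conflicting transmitters share a frequency.

3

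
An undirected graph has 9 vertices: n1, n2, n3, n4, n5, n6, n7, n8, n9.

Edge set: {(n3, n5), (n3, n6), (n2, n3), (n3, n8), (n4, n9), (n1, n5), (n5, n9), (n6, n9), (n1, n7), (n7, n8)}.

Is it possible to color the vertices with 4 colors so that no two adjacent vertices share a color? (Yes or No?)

Yes

The chromatic number is 3. The cycle n1-n5-n3-n8-n7-n1 has odd length 5, so it cannot be 2-colored; at least 3 colors are needed.
One proper 3-coloring: n1=1, n2=2, n3=1, n4=2, n5=2, n6=2, n7=2, n8=3, n9=1.
Since 4 ≥ 3, a proper 4-coloring certainly exists.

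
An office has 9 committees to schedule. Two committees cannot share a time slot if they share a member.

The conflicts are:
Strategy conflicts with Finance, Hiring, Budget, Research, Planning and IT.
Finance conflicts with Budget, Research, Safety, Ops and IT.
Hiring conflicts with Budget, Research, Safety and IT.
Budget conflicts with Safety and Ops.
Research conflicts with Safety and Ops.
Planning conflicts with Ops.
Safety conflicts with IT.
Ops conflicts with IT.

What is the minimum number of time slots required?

Strategy, Finance, IT all conflict with each other, so at least 3 time slots are needed.
3 time slots suffice: time slot 1 → {Strategy, Safety, Ops}; time slot 2 → {Finance, Hiring, Planning}; time slot 3 → {Budget, Research, IT}. Each listed conflict is separated.

3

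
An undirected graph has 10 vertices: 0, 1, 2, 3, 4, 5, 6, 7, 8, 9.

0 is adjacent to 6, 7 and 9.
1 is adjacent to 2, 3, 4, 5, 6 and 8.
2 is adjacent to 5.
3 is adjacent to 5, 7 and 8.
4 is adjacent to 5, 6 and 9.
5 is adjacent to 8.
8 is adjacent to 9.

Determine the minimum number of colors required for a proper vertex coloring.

4

1, 3, 5, 8 form a clique, so at least 4 colors are needed.
4 colors suffice: color a → {0, 1}; color b → {5, 6, 7, 9}; color c → {2, 3, 4}; color d → {8}. Every edge joins two different colors.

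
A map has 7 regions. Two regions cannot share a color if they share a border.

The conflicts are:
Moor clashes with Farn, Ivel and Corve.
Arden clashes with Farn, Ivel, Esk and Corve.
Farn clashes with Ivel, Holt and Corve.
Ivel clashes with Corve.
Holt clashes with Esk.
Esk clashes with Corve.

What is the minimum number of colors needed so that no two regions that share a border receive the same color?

4

Moor, Farn, Ivel, Corve pairwise conflict, so at least 4 colors are needed.
One proper 4-coloring: Moor=3, Arden=3, Farn=1, Ivel=4, Holt=2, Esk=1, Corve=2. No two conflicting regions share a color.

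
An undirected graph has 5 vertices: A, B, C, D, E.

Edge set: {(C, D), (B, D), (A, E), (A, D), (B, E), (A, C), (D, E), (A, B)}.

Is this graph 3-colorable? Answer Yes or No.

A, B, D, E are mutually adjacent (a clique of size 4), so at least 4 colors are needed.
So 3 colors are not enough.

No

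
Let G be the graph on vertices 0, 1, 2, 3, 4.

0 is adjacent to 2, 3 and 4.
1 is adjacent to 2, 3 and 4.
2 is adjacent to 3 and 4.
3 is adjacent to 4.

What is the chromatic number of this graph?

1, 2, 3, 4 form a clique, so at least 4 colors are needed.
4 colors suffice: color a → {3}; color b → {4}; color c → {2}; color d → {0, 1}. Every edge joins two different colors.

4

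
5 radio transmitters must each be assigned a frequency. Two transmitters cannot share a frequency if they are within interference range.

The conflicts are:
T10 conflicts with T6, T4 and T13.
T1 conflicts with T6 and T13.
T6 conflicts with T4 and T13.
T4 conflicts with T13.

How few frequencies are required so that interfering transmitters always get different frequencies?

4

T10, T6, T4, T13 are mutually in conflict, so at least 4 frequencies are needed.
A valid assignment using 4 frequencies: T10=3, T1=3, T6=1, T4=4, T13=2. Every pair that conflicts lands in different frequencies.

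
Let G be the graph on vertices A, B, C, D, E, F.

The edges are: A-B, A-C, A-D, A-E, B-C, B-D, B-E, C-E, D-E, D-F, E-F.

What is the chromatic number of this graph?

A, B, D, E form a clique, so at least 4 colors are needed.
4 colors suffice: color red → {E}; color blue → {C, D}; color green → {A, F}; color yellow → {B}. Every edge joins two different colors.

4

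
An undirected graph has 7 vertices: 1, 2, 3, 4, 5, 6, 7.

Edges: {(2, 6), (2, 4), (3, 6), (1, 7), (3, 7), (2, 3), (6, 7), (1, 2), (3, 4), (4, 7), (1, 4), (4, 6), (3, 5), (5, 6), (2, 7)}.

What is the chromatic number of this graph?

2, 3, 4, 6, 7 are mutually adjacent (a clique of size 5), so at least 5 colors are needed.
5 colors suffice: 1=red, 2=yellow, 3=green, 4=purple, 5=blue, 6=red, 7=blue. No two adjacent vertices share a color.

5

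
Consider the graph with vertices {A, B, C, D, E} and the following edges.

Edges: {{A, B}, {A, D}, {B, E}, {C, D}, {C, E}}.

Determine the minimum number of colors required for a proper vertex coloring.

3

The cycle E-C-D-A-B-E has odd length 5, so it cannot be 2-colored; at least 3 colors are needed.
3 colors suffice: A=3, B=2, C=2, D=1, E=1. Every edge joins two different colors.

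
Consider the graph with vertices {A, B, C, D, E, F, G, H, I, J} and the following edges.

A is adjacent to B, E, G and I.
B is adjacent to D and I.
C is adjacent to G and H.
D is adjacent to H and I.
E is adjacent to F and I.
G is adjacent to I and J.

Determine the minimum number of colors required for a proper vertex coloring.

3

A, G, I are mutually adjacent, so at least 3 colors are needed.
3 colors suffice: color 1 → {F, H, I, J}; color 2 → {B, E, G}; color 3 → {A, C, D}. Every edge joins two different colors.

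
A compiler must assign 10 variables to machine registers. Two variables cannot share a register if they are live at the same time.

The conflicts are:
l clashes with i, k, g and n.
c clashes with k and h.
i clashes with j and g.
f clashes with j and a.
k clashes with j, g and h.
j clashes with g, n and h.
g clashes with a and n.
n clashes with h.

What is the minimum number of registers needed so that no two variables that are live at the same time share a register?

3

j, n, h pairwise conflict, so at least 3 registers are needed.
Using 3 registers: l=1, c=1, i=3, f=2, k=3, j=1, g=2, a=1, n=3, h=2. Every pair that conflicts lands in different registers.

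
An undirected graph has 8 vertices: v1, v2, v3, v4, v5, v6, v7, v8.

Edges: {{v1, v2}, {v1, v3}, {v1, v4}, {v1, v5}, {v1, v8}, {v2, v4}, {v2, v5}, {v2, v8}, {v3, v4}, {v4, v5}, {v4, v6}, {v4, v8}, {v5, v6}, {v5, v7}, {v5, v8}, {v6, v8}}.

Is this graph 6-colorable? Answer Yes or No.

Yes

The chromatic number is 5. v1, v2, v4, v5, v8 are mutually adjacent (a clique of size 5), so at least 5 colors are needed.
5 colors suffice: v1=3, v2=5, v3=1, v4=2, v5=1, v6=3, v7=2, v8=4.
Since 6 ≥ 5, a proper 6-coloring certainly exists.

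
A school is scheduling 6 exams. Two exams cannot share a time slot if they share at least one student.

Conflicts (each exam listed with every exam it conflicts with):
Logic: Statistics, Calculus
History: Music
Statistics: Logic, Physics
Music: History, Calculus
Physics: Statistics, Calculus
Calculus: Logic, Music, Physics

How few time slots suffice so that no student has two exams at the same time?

Logic and Calculus conflict, so at least 2 time slots are needed.
2 time slots suffice: time slot 1 → {History, Statistics, Calculus}; time slot 2 → {Logic, Music, Physics}. No two conflicting exams share a time slot.

2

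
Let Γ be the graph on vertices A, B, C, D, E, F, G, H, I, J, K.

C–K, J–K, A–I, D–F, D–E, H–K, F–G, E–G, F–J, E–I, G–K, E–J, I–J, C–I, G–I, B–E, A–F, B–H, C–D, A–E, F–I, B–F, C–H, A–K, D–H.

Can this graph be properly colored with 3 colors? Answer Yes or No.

The chromatic number is 3. C, D, H are pairwise adjacent, so at least 3 colors are needed.
3 colors suffice: color red → {B, D, I, K}; color blue → {E, F, H}; color green → {A, C, G, J}.
That is already a proper 3-coloring.

Yes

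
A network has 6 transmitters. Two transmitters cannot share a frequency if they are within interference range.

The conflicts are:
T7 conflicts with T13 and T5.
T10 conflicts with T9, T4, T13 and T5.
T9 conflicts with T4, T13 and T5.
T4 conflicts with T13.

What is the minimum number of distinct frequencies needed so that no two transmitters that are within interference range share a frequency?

T10, T9, T4, T13 pairwise conflict, so at least 4 frequencies are needed.
4 frequencies suffice: T7=1, T10=1, T9=3, T4=4, T13=2, T5=2. Every pair that conflicts lands in different frequencies.

4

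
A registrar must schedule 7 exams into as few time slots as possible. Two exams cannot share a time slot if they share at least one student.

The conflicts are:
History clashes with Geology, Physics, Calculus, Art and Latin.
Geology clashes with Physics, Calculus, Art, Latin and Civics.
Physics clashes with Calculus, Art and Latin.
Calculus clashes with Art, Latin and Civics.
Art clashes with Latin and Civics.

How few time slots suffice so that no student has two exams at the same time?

6

History, Geology, Physics, Calculus, Art, Latin pairwise conflict, so at least 6 time slots are needed.
6 time slots suffice: time slot 1 → {Art}; time slot 2 → {Calculus}; time slot 3 → {Geology}; time slot 4 → {Physics, Civics}; time slot 5 → {History}; time slot 6 → {Latin}. Every pair that conflicts lands in different time slots.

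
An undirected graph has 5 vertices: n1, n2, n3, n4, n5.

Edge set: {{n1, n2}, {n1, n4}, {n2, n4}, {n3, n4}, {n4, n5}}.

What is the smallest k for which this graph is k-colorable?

n1, n2, n4 are pairwise adjacent, so at least 3 colors are needed.
3 colors suffice: color 1 → {n4}; color 2 → {n2, n3, n5}; color 3 → {n1}. Every edge joins two different colors.

3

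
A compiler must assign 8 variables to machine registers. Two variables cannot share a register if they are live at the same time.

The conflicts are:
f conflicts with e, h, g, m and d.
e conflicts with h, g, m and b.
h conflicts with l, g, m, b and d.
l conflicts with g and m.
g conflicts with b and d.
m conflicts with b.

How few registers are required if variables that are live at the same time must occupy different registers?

e, h, m, b are mutually in conflict, so at least 4 registers are needed.
4 registers suffice: register 1 → {h}; register 2 → {g, m}; register 3 → {e, l, d}; register 4 → {f, b}. No two conflicting variables share a register.

4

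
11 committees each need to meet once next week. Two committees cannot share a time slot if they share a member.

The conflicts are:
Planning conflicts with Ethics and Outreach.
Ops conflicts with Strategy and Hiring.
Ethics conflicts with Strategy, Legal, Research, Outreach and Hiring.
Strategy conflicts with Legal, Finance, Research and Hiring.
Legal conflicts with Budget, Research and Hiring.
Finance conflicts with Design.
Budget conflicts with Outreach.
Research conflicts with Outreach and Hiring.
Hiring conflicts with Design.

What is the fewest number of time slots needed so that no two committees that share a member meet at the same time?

5

Ethics, Strategy, Legal, Research, Hiring are mutually in conflict, so at least 5 time slots are needed.
5 time slots suffice: time slot 1 → {Strategy, Outreach, Design}; time slot 2 → {Ops, Ethics, Finance, Budget}; time slot 3 → {Planning, Hiring}; time slot 4 → {Research}; time slot 5 → {Legal}. No two conflicting committees share a time slot.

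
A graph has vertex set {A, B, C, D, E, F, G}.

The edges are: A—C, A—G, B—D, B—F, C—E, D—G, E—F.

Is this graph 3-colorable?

The chromatic number is 3. The cycle B-F-E-C-A-G-D-B has odd length 7, so it cannot be 2-colored; at least 3 colors are needed.
One proper 3-coloring: A=2, B=1, C=1, D=2, E=2, F=3, G=1.
That is already a proper 3-coloring.

Yes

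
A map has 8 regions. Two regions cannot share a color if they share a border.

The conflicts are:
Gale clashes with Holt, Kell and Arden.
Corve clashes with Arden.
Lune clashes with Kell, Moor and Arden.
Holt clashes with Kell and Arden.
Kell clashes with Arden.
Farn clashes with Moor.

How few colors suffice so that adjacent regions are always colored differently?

4

Gale, Holt, Kell, Arden all conflict with each other, so at least 4 colors are needed.
4 colors suffice: color 1 → {Moor, Arden}; color 2 → {Corve, Kell, Farn}; color 3 → {Gale, Lune}; color 4 → {Holt}. No two conflicting regions share a color.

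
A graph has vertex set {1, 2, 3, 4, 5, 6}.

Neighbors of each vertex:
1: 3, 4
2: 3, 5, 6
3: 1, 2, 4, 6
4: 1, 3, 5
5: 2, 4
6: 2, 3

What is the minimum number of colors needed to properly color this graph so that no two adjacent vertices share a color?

1, 3, 4 form a triangle, so at least 3 colors are needed.
3 colors suffice: color a → {3, 5}; color b → {2, 4}; color c → {1, 6}. No two adjacent vertices share a color.

3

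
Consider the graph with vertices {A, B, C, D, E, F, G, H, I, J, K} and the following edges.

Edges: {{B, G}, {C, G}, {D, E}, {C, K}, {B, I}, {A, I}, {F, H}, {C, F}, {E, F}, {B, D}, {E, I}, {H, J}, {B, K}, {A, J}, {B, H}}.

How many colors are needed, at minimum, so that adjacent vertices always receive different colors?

The cycle J-A-I-B-H-J has odd length 5, so it cannot be 2-colored; at least 3 colors are needed.
3 colors suffice: color red → {B, F, J}; color blue → {C, D, H, I}; color green → {A, E, G, K}. Each edge has distinct colors on its endpoints.

3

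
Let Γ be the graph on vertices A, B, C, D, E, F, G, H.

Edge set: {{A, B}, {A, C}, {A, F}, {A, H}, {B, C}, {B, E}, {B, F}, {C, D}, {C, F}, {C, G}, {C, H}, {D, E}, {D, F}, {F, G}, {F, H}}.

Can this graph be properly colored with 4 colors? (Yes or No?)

Yes

The chromatic number is 4. A, B, C, F form a clique, so at least 4 colors are needed.
4 colors suffice: color red → {E, F}; color blue → {C}; color green → {B, D, G, H}; color yellow → {A}.
That is already a proper 4-coloring.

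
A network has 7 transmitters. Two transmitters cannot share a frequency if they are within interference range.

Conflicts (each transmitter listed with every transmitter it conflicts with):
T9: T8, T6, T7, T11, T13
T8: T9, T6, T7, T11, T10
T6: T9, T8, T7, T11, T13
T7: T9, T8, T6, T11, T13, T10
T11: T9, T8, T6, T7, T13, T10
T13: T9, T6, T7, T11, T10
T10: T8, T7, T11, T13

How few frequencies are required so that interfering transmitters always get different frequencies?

T9, T6, T7, T11, T13 are mutually in conflict, so at least 5 frequencies are needed.
5 frequencies suffice: frequency 1 → {T11}; frequency 2 → {T7}; frequency 3 → {T8, T13}; frequency 4 → {T9, T10}; frequency 5 → {T6}. No two conflicting transmitters share a frequency.

5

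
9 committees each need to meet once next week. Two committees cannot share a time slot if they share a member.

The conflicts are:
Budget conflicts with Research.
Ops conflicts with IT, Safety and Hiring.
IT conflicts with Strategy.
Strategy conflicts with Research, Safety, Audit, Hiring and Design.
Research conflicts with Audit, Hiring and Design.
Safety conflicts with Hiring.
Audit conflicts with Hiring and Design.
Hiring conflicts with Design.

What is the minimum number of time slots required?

5

Strategy, Research, Audit, Hiring, Design pairwise conflict, so at least 5 time slots are needed.
A valid assignment using 5 time slots: Budget=1, Ops=1, IT=2, Strategy=1, Research=3, Safety=3, Audit=5, Hiring=2, Design=4. No two conflicting committees share a time slot.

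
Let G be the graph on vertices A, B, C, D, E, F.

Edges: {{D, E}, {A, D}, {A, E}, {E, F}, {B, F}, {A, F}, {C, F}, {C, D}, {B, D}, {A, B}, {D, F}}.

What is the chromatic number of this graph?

4

A, D, E, F are pairwise adjacent (a clique of size 4), so at least 4 colors are needed.
4 colors suffice: A=3, B=4, C=3, D=1, E=4, F=2. Every edge joins two different colors.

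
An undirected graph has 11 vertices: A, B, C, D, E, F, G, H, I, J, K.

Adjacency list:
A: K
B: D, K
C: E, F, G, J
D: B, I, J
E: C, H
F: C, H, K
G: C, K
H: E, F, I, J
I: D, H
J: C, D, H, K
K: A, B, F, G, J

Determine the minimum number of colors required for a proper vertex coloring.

F and K are adjacent, so at least 2 colors are needed.
2 colors suffice: color red → {C, D, H, K}; color blue → {A, B, E, F, G, I, J}. No two adjacent vertices share a color.

2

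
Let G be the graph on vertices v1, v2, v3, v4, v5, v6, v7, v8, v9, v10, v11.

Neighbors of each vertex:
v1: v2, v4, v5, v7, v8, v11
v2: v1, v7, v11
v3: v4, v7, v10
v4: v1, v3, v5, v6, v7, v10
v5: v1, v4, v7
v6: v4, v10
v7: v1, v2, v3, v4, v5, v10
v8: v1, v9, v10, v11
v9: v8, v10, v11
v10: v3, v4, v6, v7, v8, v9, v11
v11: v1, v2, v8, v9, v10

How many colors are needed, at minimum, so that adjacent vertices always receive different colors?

v8, v9, v10, v11 are pairwise adjacent (a clique of size 4), so at least 4 colors are needed.
4 colors suffice: v1=R, v2=Y, v3=Y, v4=B, v5=Y, v6=G, v7=G, v8=G, v9=Y, v10=R, v11=B. No two adjacent vertices share a color.

4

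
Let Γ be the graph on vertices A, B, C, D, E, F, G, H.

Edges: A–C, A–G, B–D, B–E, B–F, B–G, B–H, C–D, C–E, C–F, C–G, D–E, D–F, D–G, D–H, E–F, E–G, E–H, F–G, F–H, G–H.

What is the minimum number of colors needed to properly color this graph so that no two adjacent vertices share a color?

B, D, E, F, G, H form a clique, so at least 6 colors are needed.
6 colors suffice: color 1 → {G}; color 2 → {A, F}; color 3 → {D}; color 4 → {E}; color 5 → {B, C}; color 6 → {H}. Every edge joins two different colors.

6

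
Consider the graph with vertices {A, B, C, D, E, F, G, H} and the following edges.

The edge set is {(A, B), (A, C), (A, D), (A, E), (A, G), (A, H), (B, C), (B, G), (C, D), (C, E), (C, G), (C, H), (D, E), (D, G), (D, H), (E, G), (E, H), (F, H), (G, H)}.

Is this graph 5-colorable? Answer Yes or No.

No

A, C, D, E, G, H are pairwise adjacent (a clique of size 6), so at least 6 colors are needed.
So 5 colors are not enough.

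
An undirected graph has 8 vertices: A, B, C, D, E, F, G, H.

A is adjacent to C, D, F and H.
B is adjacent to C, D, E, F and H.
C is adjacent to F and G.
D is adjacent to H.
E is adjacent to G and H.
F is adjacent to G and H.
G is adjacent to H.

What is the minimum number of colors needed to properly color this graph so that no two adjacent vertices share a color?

B, D, H form a triangle, so at least 3 colors are needed.
3 colors suffice: color red → {C, H}; color blue → {A, B, G}; color green → {D, E, F}. Each edge has distinct colors on its endpoints.

3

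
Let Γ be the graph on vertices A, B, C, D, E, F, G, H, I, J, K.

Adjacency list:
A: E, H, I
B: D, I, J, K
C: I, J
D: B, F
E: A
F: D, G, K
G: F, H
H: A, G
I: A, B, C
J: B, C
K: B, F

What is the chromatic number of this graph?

The cycle H-G-F-K-B-I-A-H has odd length 7, so it cannot be 2-colored; at least 3 colors are needed.
A valid assignment using 3 colors: A=1, B=1, C=1, D=2, E=2, F=1, G=3, H=2, I=2, J=2, K=2. Every edge joins two different colors.

3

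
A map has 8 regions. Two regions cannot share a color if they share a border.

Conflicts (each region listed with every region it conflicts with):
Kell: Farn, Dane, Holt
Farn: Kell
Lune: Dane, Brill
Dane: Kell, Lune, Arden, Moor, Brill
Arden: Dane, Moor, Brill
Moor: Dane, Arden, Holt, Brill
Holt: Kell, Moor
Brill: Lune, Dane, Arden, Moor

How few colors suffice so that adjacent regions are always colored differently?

Dane, Arden, Moor, Brill are mutually in conflict, so at least 4 colors are needed.
4 colors suffice: Kell=2, Farn=1, Lune=3, Dane=1, Arden=4, Moor=3, Holt=1, Brill=2. Each listed conflict is separated.

4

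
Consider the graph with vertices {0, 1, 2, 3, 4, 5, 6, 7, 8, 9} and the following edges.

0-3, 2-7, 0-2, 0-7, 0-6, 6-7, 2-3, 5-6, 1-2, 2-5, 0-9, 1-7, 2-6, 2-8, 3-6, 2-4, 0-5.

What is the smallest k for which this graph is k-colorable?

4

0, 2, 3, 6 are pairwise adjacent (a clique of size 4), so at least 4 colors are needed.
4 colors suffice: color red → {2, 9}; color blue → {0, 1, 4, 8}; color green → {6}; color yellow → {3, 5, 7}. Each edge has distinct colors on its endpoints.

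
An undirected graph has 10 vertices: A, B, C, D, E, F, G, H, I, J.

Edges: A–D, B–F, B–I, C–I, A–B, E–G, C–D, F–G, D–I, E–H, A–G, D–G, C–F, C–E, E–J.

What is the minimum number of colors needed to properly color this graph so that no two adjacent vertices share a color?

C, D, I are pairwise adjacent, so at least 3 colors are needed.
One proper 3-coloring: A=green, B=red, C=red, D=blue, E=blue, F=blue, G=red, H=red, I=green, J=red. Every edge joins two different colors.

3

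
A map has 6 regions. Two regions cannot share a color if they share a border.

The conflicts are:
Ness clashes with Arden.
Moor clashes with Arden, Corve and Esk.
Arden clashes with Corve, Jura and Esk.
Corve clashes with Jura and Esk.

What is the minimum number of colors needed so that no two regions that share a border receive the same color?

4

Moor, Arden, Corve, Esk are mutually in conflict, so at least 4 colors are needed.
One proper 4-coloring: Ness=2, Moor=3, Arden=1, Corve=2, Jura=3, Esk=4. Every pair that conflicts lands in different colors.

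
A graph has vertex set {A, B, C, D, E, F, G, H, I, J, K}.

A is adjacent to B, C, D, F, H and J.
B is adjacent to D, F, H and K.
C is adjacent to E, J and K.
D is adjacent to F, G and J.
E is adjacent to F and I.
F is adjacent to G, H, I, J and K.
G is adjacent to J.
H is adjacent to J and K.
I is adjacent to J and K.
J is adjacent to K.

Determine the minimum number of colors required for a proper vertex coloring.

4

A, F, H, J form a clique, so at least 4 colors are needed.
One proper 4-coloring: A=3, B=2, C=1, D=4, E=2, F=1, G=3, H=4, I=4, J=2, K=3. Every edge joins two different colors.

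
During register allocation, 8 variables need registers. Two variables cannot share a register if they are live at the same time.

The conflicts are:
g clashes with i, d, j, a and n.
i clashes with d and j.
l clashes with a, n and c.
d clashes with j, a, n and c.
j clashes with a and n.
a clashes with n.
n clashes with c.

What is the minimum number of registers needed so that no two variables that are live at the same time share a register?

5

g, d, j, a, n pairwise conflict, so at least 5 registers are needed.
5 registers suffice: register 1 → {l, d}; register 2 → {i, n}; register 3 → {j, c}; register 4 → {a}; register 5 → {g}. No two conflicting variables share a register.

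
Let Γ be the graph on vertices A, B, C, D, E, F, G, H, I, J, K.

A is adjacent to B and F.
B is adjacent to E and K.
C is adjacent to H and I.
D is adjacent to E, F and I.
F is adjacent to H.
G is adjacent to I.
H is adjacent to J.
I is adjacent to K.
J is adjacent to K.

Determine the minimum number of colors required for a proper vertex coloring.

3

The cycle K-B-E-D-I-K has odd length 5, so it cannot be 2-colored; at least 3 colors are needed.
3 colors suffice: color 1 → {B, F, I, J}; color 2 → {A, D, G, H, K}; color 3 → {C, E}. No two adjacent vertices share a color.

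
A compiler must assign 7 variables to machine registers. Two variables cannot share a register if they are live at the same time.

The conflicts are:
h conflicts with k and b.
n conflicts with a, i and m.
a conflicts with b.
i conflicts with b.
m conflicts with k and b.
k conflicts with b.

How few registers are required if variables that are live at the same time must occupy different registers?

h, k, b are mutually in conflict, so at least 3 registers are needed.
3 registers suffice: register 1 → {n, b}; register 2 → {a, i, k}; register 3 → {h, m}. No two conflicting variables share a register.

3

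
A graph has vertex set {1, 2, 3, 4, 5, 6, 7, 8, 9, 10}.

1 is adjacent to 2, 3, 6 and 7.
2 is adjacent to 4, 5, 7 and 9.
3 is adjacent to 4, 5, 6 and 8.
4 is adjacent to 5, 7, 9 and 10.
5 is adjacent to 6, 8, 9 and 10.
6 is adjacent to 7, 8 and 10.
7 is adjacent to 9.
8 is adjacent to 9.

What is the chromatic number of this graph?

3, 5, 6, 8 are pairwise adjacent (a clique of size 4), so at least 4 colors are needed.
One proper 4-coloring: 1=c, 2=d, 3=d, 4=c, 5=a, 6=b, 7=a, 8=c, 9=b, 10=d. No two adjacent vertices share a color.

4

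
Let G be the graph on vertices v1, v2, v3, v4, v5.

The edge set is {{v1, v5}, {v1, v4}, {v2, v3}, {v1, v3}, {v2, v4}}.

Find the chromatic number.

v1 and v4 are adjacent, so at least 2 colors are needed.
2 colors suffice: v1=R, v2=R, v3=B, v4=B, v5=B. Each edge has distinct colors on its endpoints.

2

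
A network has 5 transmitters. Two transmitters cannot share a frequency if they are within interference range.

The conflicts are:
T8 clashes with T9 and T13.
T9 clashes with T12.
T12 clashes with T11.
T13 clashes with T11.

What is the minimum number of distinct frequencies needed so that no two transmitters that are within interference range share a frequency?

The cycle T8-T9-T12-T11-T13-T8 has odd length 5, so it cannot be 2-colored; at least 3 frequencies are needed.
3 frequencies suffice: T8=3, T9=2, T12=1, T13=1, T11=2. No two conflicting transmitters share a frequency.

3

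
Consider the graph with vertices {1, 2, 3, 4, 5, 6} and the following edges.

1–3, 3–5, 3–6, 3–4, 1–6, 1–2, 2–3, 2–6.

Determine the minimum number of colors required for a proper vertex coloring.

4

1, 2, 3, 6 are pairwise adjacent (a clique of size 4), so at least 4 colors are needed.
4 colors suffice: color a → {3}; color b → {4, 5, 6}; color c → {1}; color d → {2}. No two adjacent vertices share a color.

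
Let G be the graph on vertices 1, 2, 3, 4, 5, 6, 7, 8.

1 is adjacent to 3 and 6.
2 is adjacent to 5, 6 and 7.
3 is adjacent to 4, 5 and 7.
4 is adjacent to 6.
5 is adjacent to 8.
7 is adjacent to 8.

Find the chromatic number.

3

The cycle 7-3-4-6-2-7 has odd length 5, so it cannot be 2-colored; at least 3 colors are needed.
3 colors suffice: 1=c, 2=a, 3=a, 4=c, 5=b, 6=b, 7=b, 8=a. No two adjacent vertices share a color.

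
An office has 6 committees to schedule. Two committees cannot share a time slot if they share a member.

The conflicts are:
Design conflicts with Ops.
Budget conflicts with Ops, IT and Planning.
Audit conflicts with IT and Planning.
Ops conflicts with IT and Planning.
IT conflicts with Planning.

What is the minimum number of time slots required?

4

Budget, Ops, IT, Planning all conflict with each other, so at least 4 time slots are needed.
Using 4 time slots: Design=1, Budget=4, Audit=3, Ops=3, IT=1, Planning=2. Each listed conflict is separated.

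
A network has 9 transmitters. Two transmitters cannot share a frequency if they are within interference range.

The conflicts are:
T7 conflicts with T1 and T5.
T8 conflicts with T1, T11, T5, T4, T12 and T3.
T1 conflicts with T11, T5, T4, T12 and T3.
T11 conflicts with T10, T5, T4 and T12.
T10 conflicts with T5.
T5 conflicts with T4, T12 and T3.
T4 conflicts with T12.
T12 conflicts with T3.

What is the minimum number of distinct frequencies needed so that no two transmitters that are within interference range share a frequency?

6

T8, T1, T11, T5, T4, T12 pairwise conflict, so at least 6 frequencies are needed.
6 frequencies suffice: frequency 1 → {T5}; frequency 2 → {T1, T10}; frequency 3 → {T7, T8}; frequency 4 → {T11, T3}; frequency 5 → {T12}; frequency 6 → {T4}. No two conflicting transmitters share a frequency.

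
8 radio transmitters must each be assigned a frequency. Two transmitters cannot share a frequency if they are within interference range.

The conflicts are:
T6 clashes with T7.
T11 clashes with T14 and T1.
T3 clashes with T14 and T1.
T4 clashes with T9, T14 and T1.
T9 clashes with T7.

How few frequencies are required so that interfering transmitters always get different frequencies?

T3 and T14 conflict, so at least 2 frequencies are needed.
A valid assignment using 2 frequencies: T6=1, T11=2, T3=2, T4=2, T9=1, T14=1, T1=1, T7=2. No two conflicting transmitters share a frequency.

2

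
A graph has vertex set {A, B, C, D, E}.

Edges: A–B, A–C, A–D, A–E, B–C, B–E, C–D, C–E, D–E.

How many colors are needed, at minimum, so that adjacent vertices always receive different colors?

A, C, D, E form a clique, so at least 4 colors are needed.
4 colors suffice: color red → {C}; color blue → {A}; color green → {E}; color yellow → {B, D}. Each edge has distinct colors on its endpoints.

4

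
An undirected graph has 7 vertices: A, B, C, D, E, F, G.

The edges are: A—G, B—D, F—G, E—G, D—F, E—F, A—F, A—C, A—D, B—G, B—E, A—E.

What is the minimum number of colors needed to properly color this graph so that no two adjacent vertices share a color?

4

A, E, F, G are mutually adjacent (a clique of size 4), so at least 4 colors are needed.
4 colors suffice: color 1 → {A, B}; color 2 → {C, F}; color 3 → {D, E}; color 4 → {G}. Every edge joins two different colors.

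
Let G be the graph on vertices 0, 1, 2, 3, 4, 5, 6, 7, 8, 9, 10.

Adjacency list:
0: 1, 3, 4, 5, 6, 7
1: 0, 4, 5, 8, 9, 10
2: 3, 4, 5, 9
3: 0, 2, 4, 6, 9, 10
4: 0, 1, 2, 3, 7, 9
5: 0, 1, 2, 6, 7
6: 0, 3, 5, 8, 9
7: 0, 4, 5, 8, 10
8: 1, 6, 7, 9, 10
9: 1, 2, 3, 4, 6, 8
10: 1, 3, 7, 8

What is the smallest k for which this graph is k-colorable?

4

2, 3, 4, 9 form a clique, so at least 4 colors are needed.
4 colors suffice: 0=green, 1=blue, 2=yellow, 3=blue, 4=red, 5=red, 6=yellow, 7=blue, 8=red, 9=green, 10=green. No two adjacent vertices share a color.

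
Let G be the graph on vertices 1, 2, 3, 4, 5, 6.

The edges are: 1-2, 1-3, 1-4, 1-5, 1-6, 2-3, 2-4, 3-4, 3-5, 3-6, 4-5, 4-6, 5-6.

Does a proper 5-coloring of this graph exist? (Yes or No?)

The chromatic number is 5. 1, 3, 4, 5, 6 form a clique, so at least 5 colors are needed.
5 colors suffice: 1=green, 2=yellow, 3=blue, 4=red, 5=purple, 6=yellow.
That is already a proper 5-coloring.

Yes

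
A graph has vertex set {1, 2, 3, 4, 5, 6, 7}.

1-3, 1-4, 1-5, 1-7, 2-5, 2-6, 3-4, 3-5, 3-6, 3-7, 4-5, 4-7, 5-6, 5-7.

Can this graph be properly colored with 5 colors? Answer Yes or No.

The chromatic number is 5. 1, 3, 4, 5, 7 are mutually adjacent (a clique of size 5), so at least 5 colors are needed.
A valid assignment using 5 colors: 1=c, 2=b, 3=b, 4=d, 5=a, 6=c, 7=e.
That is already a proper 5-coloring.

Yes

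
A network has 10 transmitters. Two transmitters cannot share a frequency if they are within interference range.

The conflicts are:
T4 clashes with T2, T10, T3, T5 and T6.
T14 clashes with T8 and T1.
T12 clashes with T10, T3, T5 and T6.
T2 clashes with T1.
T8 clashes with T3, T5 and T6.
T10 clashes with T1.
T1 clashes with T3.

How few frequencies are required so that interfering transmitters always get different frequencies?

T12 and T5 conflict, so at least 2 frequencies are needed.
2 frequencies suffice: frequency 1 → {T4, T12, T8, T1}; frequency 2 → {T14, T2, T10, T3, T5, T6}. Every pair that conflicts lands in different frequencies.

2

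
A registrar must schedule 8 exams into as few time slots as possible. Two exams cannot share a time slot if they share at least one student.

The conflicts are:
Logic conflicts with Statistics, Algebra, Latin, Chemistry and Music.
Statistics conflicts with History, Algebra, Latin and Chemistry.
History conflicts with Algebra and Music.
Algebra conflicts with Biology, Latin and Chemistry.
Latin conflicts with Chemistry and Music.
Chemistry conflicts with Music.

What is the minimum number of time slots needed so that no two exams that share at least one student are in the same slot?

Logic, Statistics, Algebra, Latin, Chemistry all conflict with each other, so at least 5 time slots are needed.
A valid assignment using 5 time slots: Logic=2, Statistics=4, History=2, Algebra=1, Biology=2, Latin=5, Chemistry=3, Music=1. Each listed conflict is separated.

5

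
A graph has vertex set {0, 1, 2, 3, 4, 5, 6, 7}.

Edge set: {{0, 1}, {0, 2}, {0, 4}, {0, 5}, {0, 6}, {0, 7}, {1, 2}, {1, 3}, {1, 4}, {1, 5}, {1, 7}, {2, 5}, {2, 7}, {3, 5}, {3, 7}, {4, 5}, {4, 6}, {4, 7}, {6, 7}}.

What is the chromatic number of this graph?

4

0, 4, 6, 7 are pairwise adjacent (a clique of size 4), so at least 4 colors are needed.
A valid assignment using 4 colors: 0=red, 1=green, 2=yellow, 3=red, 4=yellow, 5=blue, 6=green, 7=blue. Each edge has distinct colors on its endpoints.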